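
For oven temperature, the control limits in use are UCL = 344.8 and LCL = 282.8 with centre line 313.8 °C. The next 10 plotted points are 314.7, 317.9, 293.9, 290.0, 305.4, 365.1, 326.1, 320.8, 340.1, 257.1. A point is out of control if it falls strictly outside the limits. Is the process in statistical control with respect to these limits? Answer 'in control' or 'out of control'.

out of control

Compare each point to [282.8, 344.8]: sample 6 = 365.1 > UCL; sample 10 = 257.1 < LCL.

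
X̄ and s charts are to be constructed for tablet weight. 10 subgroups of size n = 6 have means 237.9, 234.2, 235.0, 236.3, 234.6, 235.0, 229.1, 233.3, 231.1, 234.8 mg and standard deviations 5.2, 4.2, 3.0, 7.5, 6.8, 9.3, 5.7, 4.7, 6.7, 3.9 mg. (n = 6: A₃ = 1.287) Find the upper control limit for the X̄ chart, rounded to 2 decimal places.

X̄̄ = (237.9 + 234.2 + 235.0 + 236.3 + 234.6 + 235.0 + 229.1 + 233.3 + 231.1 + 234.8) / 10 = 234.1300
s̄ = (5.2 + 4.2 + 3.0 + 7.5 + 6.8 + 9.3 + 5.7 + 4.7 + 6.7 + 3.9) / 10 = 5.7000
UCL = X̄̄ + A₃·s̄ = 234.1300 + 1.287 × 5.7000 = 241.4659

241.47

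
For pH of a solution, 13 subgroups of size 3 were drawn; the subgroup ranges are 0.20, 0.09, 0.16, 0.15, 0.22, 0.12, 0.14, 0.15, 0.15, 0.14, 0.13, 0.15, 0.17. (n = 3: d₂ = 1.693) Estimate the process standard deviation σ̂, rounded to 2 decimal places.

0.09

R̄ = (0.20 + 0.09 + 0.16 + 0.15 + 0.22 + 0.12 + 0.14 + 0.15 + 0.15 + 0.14 + 0.13 + 0.15 + 0.17) / 13 = 0.1515
σ̂ = R̄ / d₂ = 0.1515 / 1.693 = 0.0895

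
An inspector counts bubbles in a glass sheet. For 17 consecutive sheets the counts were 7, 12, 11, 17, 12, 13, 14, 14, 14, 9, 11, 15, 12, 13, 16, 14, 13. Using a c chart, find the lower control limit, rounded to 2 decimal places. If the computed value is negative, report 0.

2.05

c̄ = (7 + 12 + 11 + 17 + 12 + 13 + 14 + 14 + 14 + 9 + 11 + 15 + 12 + 13 + 16 + 14 + 13) / 17 = 217 / 17 = 12.7647
LCL = c̄ − 3√c̄ = 12.7647 − 3 × 3.5728 = 2.0464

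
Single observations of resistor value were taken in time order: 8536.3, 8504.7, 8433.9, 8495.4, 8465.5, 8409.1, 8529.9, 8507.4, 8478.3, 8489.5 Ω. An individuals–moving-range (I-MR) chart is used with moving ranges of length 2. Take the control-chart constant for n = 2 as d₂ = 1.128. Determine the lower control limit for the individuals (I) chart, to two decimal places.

X̄ = (8536.3 + 8504.7 + 8433.9 + 8495.4 + 8465.5 + 8409.1 + 8529.9 + 8507.4 + 8478.3 + 8489.5) / 10 = 8485.0000
Moving ranges: 31.6, 70.8, 61.5, 29.9, 56.4, 120.8, 22.5, 29.1, 11.2; M̄R̄ = 433.8000 / 9 = 48.2000
LCL = X̄ − 3·M̄R̄/d₂ = 8485.0000 − 3 × 48.2000 / 1.128 = 8356.8085

8356.81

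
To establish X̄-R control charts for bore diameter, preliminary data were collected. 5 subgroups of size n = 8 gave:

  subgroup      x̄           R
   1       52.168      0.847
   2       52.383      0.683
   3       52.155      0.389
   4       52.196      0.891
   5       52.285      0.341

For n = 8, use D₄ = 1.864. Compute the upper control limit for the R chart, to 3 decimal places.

1.175

R̄ = (0.847 + 0.683 + 0.389 + 0.891 + 0.341) / 5 = 3.1510 / 5 = 0.6302
UCL_R = D₄·R̄ = 1.864 × 0.6302 = 1.1747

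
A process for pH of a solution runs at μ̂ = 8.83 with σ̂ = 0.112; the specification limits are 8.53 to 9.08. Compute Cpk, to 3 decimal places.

0.744

Cpu = (USL − μ̂) / (3σ̂) = (9.08 − 8.83) / (3 × 0.112) = 0.7440; Cpl = (μ̂ − LSL) / (3σ̂) = (8.83 − 8.53) / (3 × 0.112) = 0.8929; Cpk = min(Cpu, Cpl) = 0.7440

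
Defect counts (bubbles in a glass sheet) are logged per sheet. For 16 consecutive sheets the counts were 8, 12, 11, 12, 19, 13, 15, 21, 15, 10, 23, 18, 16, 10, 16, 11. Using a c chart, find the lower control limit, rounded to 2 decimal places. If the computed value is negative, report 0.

3.00

c̄ = (8 + 12 + 11 + 12 + 19 + 13 + 15 + 21 + 15 + 10 + 23 + 18 + 16 + 10 + 16 + 11) / 16 = 230 / 16 = 14.3750
LCL = c̄ − 3√c̄ = 14.3750 − 3 × 3.7914 = 3.0007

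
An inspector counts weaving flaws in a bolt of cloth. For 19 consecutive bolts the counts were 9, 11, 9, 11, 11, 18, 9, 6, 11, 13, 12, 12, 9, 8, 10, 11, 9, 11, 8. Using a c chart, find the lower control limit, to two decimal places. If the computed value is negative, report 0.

c̄ = (9 + 11 + 9 + 11 + 11 + 18 + 9 + 6 + 11 + 13 + 12 + 12 + 9 + 8 + 10 + 11 + 9 + 11 + 8) / 19 = 198 / 19 = 10.4211
LCL = c̄ − 3√c̄ = 10.4211 − 3 × 3.2282 = 0.7366

0.74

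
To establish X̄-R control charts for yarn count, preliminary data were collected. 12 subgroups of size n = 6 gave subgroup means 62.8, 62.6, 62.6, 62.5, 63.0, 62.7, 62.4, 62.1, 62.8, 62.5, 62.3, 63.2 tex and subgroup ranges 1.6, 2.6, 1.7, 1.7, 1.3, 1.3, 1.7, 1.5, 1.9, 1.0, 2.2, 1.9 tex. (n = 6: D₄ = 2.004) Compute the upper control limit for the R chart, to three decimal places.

R̄ = (1.6 + 2.6 + 1.7 + 1.7 + 1.3 + 1.3 + 1.7 + 1.5 + 1.9 + 1.0 + 2.2 + 1.9) / 12 = 20.4000 / 12 = 1.7000
UCL_R = D₄·R̄ = 2.004 × 1.7000 = 3.4068

3.407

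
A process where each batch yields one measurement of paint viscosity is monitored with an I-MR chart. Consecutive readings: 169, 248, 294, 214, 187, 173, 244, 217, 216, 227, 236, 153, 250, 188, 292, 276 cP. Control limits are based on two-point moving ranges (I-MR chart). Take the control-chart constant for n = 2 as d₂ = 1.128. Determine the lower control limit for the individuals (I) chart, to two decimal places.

X̄ = (169 + 248 + 294 + 214 + 187 + 173 + 244 + 217 + 216 + 227 + 236 + 153 + 250 + 188 + 292 + 276) / 16 = 224.0000
Moving ranges: 79, 46, 80, 27, 14, 71, 27, 1, 11, 9, 83, 97, 62, 104, 16; M̄R̄ = 727.0000 / 15 = 48.4667
LCL = X̄ − 3·M̄R̄/d₂ = 224.0000 − 3 × 48.4667 / 1.128 = 95.0993

95.10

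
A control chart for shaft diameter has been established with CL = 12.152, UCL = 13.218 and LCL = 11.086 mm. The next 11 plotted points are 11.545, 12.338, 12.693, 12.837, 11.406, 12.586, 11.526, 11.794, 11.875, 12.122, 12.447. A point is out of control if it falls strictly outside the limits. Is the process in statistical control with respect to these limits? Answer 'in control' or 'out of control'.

All 11 points lie within [11.086, 13.218].

in control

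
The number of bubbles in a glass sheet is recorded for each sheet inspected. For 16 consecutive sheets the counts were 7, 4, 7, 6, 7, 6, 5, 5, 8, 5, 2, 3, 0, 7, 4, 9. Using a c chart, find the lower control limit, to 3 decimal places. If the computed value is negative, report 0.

0.000

c̄ = (7 + 4 + 7 + 6 + 7 + 6 + 5 + 5 + 8 + 5 + 2 + 3 + 0 + 7 + 4 + 9) / 16 = 85 / 16 = 5.3125
LCL = c̄ − 3√c̄ = 5.3125 − 3 × 2.3049 = -1.6022 → 0 (cannot be negative)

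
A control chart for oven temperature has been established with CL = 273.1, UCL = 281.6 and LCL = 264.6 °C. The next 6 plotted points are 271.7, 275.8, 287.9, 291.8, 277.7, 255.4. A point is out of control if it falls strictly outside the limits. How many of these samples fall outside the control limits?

Compare each point to [264.6, 281.6]: sample 3 = 287.9 > UCL; sample 4 = 291.8 > UCL; sample 6 = 255.4 < LCL.

3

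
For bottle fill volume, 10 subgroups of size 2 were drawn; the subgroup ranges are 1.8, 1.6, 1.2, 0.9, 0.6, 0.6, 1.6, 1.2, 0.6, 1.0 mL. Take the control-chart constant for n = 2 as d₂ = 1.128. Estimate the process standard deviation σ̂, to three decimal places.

R̄ = (1.8 + 1.6 + 1.2 + 0.9 + 0.6 + 0.6 + 1.6 + 1.2 + 0.6 + 1.0) / 10 = 1.1100
σ̂ = R̄ / d₂ = 1.1100 / 1.128 = 0.9840

0.984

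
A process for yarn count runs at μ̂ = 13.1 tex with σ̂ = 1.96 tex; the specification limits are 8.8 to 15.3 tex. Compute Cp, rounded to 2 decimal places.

Cp = (USL − LSL) / (6σ̂) = (15.3 − 8.8) / (6 × 1.96) = 6.5000 / 11.7600 = 0.5527

0.55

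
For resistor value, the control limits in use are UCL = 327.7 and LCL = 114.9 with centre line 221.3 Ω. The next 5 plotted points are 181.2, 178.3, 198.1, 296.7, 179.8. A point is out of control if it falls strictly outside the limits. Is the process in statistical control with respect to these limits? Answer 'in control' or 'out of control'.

in control

All 5 points lie within [114.9, 327.7].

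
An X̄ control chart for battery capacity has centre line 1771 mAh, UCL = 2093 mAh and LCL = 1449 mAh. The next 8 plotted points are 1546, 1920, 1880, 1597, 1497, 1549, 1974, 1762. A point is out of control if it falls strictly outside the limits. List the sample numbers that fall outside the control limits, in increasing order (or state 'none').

none

All 8 points lie within [1449, 2093].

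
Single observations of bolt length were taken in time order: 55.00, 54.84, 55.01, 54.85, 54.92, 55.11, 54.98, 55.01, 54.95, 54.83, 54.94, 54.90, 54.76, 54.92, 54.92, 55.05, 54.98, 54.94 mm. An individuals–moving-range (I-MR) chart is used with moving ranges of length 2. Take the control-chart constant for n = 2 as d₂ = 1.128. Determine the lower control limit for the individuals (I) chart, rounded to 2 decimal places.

X̄ = (55.00 + 54.84 + 55.01 + 54.85 + 54.92 + 55.11 + 54.98 + 55.01 + 54.95 + 54.83 + 54.94 + 54.90 + 54.76 + 54.92 + 54.92 + 55.05 + 54.98 + 54.94) / 18 = 54.9394
Moving ranges: 0.16, 0.17, 0.16, 0.07, 0.19, 0.13, 0.03, 0.06, 0.12, 0.11, 0.04, 0.14, 0.16, 0.00, 0.13, 0.07, 0.04; M̄R̄ = 1.7800 / 17 = 0.1047
LCL = X̄ − 3·M̄R̄/d₂ = 54.9394 − 3 × 0.1047 / 1.128 = 54.6610

54.66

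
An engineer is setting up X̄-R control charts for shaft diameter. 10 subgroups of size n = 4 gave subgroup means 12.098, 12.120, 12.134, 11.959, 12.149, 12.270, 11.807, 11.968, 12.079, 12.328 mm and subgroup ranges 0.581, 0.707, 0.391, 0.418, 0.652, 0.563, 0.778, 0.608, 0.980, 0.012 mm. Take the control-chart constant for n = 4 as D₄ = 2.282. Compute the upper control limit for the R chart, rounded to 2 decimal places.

R̄ = (0.581 + 0.707 + 0.391 + 0.418 + 0.652 + 0.563 + 0.778 + 0.608 + 0.980 + 0.012) / 10 = 5.6900 / 10 = 0.5690
UCL_R = D₄·R̄ = 2.282 × 0.5690 = 1.2985

1.30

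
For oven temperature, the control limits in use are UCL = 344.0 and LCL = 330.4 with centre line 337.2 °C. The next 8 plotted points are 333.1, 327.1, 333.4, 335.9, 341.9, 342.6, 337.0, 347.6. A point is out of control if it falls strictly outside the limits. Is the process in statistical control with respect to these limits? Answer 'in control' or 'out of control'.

out of control

Compare each point to [330.4, 344.0]: sample 2 = 327.1 < LCL; sample 8 = 347.6 > UCL.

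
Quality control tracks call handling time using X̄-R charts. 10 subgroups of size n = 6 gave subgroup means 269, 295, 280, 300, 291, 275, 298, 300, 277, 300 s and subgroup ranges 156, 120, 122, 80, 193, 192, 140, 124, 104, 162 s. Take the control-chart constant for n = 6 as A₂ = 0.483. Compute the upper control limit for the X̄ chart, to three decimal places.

355.782

X̄̄ = (269 + 295 + 280 + 300 + 291 + 275 + 298 + 300 + 277 + 300) / 10 = 2885.0000 / 10 = 288.5000
R̄ = (156 + 120 + 122 + 80 + 193 + 192 + 140 + 124 + 104 + 162) / 10 = 1393.0000 / 10 = 139.3000
UCL = X̄̄ + A₂·R̄ = 288.5000 + 0.483 × 139.3000 = 355.7819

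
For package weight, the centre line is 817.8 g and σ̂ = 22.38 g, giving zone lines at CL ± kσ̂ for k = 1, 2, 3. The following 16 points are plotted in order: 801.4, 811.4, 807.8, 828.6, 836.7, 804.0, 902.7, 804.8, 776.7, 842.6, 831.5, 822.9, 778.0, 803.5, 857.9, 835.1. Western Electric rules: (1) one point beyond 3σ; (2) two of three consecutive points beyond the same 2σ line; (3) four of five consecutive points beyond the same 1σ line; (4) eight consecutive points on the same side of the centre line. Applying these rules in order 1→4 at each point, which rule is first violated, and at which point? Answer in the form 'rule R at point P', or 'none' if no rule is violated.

Zone of each point (C = within 1σ̂, B = 1σ̂–2σ̂, A = 2σ̂–3σ̂, * = beyond 3σ̂; sign = side of CL): 1:-C, 2:-C, 3:-C, 4:+C, 5:+C, 6:-C, 7:+*, 8:-C, 9:-B, 10:+B, 11:+C, 12:+C, 13:-B, 14:-C, 15:+B, 16:+C
Rule 1 (one point beyond the 3σ limits) is satisfied at point 7.

rule 1 at point 7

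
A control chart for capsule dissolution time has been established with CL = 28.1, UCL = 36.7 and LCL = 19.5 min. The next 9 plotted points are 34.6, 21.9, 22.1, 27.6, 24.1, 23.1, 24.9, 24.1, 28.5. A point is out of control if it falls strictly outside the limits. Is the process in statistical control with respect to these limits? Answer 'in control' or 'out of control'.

in control

All 9 points lie within [19.5, 36.7].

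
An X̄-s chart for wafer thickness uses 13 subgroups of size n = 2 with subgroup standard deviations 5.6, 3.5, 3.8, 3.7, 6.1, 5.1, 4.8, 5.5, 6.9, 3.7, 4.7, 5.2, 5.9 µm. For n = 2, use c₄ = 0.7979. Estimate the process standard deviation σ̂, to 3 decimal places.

6.218

s̄ = (5.6 + 3.5 + 3.8 + 3.7 + 6.1 + 5.1 + 4.8 + 5.5 + 6.9 + 3.7 + 4.7 + 5.2 + 5.9) / 13 = 4.9615
σ̂ = s̄ / c₄ = 4.9615 / 0.7979 = 6.2182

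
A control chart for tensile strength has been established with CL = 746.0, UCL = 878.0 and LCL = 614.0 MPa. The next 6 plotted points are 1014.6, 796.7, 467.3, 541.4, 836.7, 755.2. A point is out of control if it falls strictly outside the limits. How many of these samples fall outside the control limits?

Compare each point to [614.0, 878.0]: sample 1 = 1014.6 > UCL; sample 3 = 467.3 < LCL; sample 4 = 541.4 < LCL.

3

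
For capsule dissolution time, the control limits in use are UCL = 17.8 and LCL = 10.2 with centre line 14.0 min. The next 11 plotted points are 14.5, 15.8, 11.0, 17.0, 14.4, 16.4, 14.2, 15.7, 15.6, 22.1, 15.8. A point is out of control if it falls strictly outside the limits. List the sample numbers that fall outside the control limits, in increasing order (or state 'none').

Compare each point to [10.2, 17.8]: sample 10 = 22.1 > UCL.

10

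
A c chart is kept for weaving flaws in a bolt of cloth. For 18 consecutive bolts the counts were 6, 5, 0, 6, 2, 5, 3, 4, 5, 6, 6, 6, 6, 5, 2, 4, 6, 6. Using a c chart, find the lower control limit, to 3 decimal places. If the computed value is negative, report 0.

c̄ = (6 + 5 + 0 + 6 + 2 + 5 + 3 + 4 + 5 + 6 + 6 + 6 + 6 + 5 + 2 + 4 + 6 + 6) / 18 = 83 / 18 = 4.6111
LCL = c̄ − 3√c̄ = 4.6111 − 3 × 2.1473 = -1.8309 → 0 (cannot be negative)

0.000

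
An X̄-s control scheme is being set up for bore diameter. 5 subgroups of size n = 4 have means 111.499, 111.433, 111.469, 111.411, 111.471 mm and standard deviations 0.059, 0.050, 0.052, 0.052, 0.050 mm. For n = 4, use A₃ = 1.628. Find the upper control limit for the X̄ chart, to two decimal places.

111.54

X̄̄ = (111.499 + 111.433 + 111.469 + 111.411 + 111.471) / 5 = 111.4566
s̄ = (0.059 + 0.050 + 0.052 + 0.052 + 0.050) / 5 = 0.0526
UCL = X̄̄ + A₃·s̄ = 111.4566 + 1.628 × 0.0526 = 111.5422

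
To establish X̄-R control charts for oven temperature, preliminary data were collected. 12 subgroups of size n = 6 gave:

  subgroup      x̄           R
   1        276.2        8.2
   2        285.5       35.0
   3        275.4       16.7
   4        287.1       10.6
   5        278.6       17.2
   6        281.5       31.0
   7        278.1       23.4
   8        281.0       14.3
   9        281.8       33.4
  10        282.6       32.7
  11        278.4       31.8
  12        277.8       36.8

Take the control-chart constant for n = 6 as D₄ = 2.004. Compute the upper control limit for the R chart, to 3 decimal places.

48.614

R̄ = (8.2 + 35.0 + 16.7 + 10.6 + 17.2 + 31.0 + 23.4 + 14.3 + 33.4 + 32.7 + 31.8 + 36.8) / 12 = 291.1000 / 12 = 24.2583
UCL_R = D₄·R̄ = 2.004 × 24.2583 = 48.6137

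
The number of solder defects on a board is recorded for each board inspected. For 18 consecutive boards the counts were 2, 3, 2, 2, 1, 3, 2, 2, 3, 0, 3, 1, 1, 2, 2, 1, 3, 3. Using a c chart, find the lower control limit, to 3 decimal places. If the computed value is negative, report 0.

c̄ = (2 + 3 + 2 + 2 + 1 + 3 + 2 + 2 + 3 + 0 + 3 + 1 + 1 + 2 + 2 + 1 + 3 + 3) / 18 = 36 / 18 = 2.0000
LCL = c̄ − 3√c̄ = 2.0000 − 3 × 1.4142 = -2.2426 → 0 (cannot be negative)

0.000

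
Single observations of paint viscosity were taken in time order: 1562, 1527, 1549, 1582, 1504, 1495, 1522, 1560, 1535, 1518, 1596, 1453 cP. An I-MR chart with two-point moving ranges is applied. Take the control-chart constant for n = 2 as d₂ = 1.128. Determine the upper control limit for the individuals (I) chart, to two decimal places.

1655.68

X̄ = (1562 + 1527 + 1549 + 1582 + 1504 + 1495 + 1522 + 1560 + 1535 + 1518 + 1596 + 1453) / 12 = 1533.5833
Moving ranges: 35, 22, 33, 78, 9, 27, 38, 25, 17, 78, 143; M̄R̄ = 505.0000 / 11 = 45.9091
UCL = X̄ + 3·M̄R̄/d₂ = 1533.5833 + 3 × 45.9091 / 1.128 = 1655.6820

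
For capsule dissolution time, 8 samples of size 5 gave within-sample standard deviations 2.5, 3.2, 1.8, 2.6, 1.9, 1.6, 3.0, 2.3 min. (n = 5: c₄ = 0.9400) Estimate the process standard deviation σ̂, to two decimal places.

2.51

s̄ = (2.5 + 3.2 + 1.8 + 2.6 + 1.9 + 1.6 + 3.0 + 2.3) / 8 = 2.3625
σ̂ = s̄ / c₄ = 2.3625 / 0.9400 = 2.5133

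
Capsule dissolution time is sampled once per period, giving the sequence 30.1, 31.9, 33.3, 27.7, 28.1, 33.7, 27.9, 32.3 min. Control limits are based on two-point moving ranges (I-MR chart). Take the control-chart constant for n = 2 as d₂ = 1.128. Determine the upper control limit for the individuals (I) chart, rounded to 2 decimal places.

40.12

X̄ = (30.1 + 31.9 + 33.3 + 27.7 + 28.1 + 33.7 + 27.9 + 32.3) / 8 = 30.6250
Moving ranges: 1.8, 1.4, 5.6, 0.4, 5.6, 5.8, 4.4; M̄R̄ = 25.0000 / 7 = 3.5714
UCL = X̄ + 3·M̄R̄/d₂ = 30.6250 + 3 × 3.5714 / 1.128 = 40.1235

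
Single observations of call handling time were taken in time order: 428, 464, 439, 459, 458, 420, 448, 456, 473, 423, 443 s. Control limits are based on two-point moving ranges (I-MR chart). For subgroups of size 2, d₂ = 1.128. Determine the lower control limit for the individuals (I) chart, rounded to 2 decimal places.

381.83

X̄ = (428 + 464 + 439 + 459 + 458 + 420 + 448 + 456 + 473 + 423 + 443) / 11 = 446.4545
Moving ranges: 36, 25, 20, 1, 38, 28, 8, 17, 50, 20; M̄R̄ = 243.0000 / 10 = 24.3000
LCL = X̄ − 3·M̄R̄/d₂ = 446.4545 − 3 × 24.3000 / 1.128 = 381.8269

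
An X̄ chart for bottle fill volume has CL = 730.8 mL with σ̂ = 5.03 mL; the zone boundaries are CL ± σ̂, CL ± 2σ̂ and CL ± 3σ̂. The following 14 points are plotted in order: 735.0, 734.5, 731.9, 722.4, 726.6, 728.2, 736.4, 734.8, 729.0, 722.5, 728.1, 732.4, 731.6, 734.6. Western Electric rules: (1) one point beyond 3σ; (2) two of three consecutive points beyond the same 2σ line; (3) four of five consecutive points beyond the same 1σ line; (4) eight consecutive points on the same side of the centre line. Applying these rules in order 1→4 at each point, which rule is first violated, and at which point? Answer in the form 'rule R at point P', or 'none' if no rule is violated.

none

Zone of each point (C = within 1σ̂, B = 1σ̂–2σ̂, A = 2σ̂–3σ̂, * = beyond 3σ̂; sign = side of CL): 1:+C, 2:+C, 3:+C, 4:-B, 5:-C, 6:-C, 7:+B, 8:+C, 9:-C, 10:-B, 11:-C, 12:+C, 13:+C, 14:+C
No rule fires across all 14 points.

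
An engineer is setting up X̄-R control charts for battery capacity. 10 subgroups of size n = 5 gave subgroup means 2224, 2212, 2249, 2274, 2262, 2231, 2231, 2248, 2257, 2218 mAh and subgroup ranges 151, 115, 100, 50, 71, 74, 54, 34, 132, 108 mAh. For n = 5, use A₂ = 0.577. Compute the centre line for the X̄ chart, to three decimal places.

2240.600

X̄̄ = (2224 + 2212 + 2249 + 2274 + 2262 + 2231 + 2231 + 2248 + 2257 + 2218) / 10 = 22406.0000 / 10 = 2240.6000
CL = X̄̄ = 2240.6000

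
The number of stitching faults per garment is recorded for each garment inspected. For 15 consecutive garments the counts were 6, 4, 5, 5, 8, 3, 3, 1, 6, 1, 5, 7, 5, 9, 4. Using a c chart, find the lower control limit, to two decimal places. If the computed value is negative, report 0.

0.00

c̄ = (6 + 4 + 5 + 5 + 8 + 3 + 3 + 1 + 6 + 1 + 5 + 7 + 5 + 9 + 4) / 15 = 72 / 15 = 4.8000
LCL = c̄ − 3√c̄ = 4.8000 − 3 × 2.1909 = -1.7727 → 0 (cannot be negative)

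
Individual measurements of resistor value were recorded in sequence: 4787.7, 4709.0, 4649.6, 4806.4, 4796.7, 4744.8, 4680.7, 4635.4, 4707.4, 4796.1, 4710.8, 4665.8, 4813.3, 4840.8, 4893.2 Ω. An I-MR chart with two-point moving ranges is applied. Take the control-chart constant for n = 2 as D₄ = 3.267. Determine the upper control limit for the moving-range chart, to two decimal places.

229.69

Moving ranges: 78.7, 59.4, 156.8, 9.7, 51.9, 64.1, 45.3, 72.0, 88.7, 85.3, 45.0, 147.5, 27.5, 52.4; M̄R̄ = 984.3000 / 14 = 70.3071
UCL_MR = D₄·M̄R̄ = 3.267 × 70.3071 = 229.6934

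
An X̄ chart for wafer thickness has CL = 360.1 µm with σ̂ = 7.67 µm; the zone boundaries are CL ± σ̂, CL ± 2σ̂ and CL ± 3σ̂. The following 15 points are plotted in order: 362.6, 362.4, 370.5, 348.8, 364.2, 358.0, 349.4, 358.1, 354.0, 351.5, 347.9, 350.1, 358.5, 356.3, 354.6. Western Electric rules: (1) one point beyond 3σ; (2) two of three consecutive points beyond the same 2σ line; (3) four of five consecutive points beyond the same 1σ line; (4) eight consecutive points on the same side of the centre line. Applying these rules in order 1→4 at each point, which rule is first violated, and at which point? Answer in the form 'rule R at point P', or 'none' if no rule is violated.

Zone of each point (C = within 1σ̂, B = 1σ̂–2σ̂, A = 2σ̂–3σ̂, * = beyond 3σ̂; sign = side of CL): 1:+C, 2:+C, 3:+B, 4:-B, 5:+C, 6:-C, 7:-B, 8:-C, 9:-C, 10:-B, 11:-B, 12:-B, 13:-C, 14:-C, 15:-C
Rule 4 (eight consecutive points on the same side of the centre line) is satisfied at point 13.

rule 4 at point 13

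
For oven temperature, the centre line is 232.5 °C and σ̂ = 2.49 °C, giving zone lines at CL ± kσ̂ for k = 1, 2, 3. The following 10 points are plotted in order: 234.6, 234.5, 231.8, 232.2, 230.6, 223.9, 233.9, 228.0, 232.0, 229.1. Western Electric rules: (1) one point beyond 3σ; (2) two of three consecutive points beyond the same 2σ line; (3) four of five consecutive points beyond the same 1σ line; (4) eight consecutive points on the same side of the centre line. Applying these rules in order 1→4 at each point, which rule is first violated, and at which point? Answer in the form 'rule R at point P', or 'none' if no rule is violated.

rule 1 at point 6

Zone of each point (C = within 1σ̂, B = 1σ̂–2σ̂, A = 2σ̂–3σ̂, * = beyond 3σ̂; sign = side of CL): 1:+C, 2:+C, 3:-C, 4:-C, 5:-C, 6:-*, 7:+C, 8:-B, 9:-C, 10:-B
Rule 1 (one point beyond the 3σ limits) is satisfied at point 6.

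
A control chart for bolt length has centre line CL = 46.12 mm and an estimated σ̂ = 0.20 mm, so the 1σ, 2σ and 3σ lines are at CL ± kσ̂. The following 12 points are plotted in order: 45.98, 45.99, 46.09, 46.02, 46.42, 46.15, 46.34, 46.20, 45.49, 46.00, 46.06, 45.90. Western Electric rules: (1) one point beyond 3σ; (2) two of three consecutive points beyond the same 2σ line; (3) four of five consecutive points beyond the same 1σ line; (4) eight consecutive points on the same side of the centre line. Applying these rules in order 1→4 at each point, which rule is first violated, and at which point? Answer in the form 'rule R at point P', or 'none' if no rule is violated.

Zone of each point (C = within 1σ̂, B = 1σ̂–2σ̂, A = 2σ̂–3σ̂, * = beyond 3σ̂; sign = side of CL): 1:-C, 2:-C, 3:-C, 4:-C, 5:+B, 6:+C, 7:+B, 8:+C, 9:-*, 10:-C, 11:-C, 12:-B
Rule 1 (one point beyond the 3σ limits) is satisfied at point 9.

rule 1 at point 9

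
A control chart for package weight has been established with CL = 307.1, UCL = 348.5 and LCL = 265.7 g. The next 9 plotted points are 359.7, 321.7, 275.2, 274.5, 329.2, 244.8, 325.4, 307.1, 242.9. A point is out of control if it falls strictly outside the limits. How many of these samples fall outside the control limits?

Compare each point to [265.7, 348.5]: sample 1 = 359.7 > UCL; sample 6 = 244.8 < LCL; sample 9 = 242.9 < LCL.

3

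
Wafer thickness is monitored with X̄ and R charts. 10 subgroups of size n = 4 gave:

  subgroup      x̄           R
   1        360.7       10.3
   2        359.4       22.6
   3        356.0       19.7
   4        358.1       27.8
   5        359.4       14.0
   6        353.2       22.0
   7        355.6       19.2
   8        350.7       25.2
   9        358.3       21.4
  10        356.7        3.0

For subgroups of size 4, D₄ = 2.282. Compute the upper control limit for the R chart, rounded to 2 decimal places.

R̄ = (10.3 + 22.6 + 19.7 + 27.8 + 14.0 + 22.0 + 19.2 + 25.2 + 21.4 + 3.0) / 10 = 185.2000 / 10 = 18.5200
UCL_R = D₄·R̄ = 2.282 × 18.5200 = 42.2626

42.26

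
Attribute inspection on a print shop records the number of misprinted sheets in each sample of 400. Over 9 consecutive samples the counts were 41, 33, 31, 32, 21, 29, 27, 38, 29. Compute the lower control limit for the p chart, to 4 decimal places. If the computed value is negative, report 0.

0.0378

p̄ = Σdᵢ / (k·n) = 281 / (9 × 400) = 0.07806
LCL = p̄ − 3·√(p̄(1−p̄)/n) = 0.07806 − 3 × 0.01341 = 0.03782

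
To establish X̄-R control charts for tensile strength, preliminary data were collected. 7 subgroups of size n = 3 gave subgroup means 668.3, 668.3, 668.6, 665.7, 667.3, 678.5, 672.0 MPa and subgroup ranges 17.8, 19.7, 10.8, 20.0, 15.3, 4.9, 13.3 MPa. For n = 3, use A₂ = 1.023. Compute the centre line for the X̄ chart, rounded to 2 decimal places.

669.81

X̄̄ = (668.3 + 668.3 + 668.6 + 665.7 + 667.3 + 678.5 + 672.0) / 7 = 4688.7000 / 7 = 669.8143
CL = X̄̄ = 669.8143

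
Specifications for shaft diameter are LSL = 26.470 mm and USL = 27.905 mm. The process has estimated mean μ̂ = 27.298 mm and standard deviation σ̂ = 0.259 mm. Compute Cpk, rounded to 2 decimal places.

Cpu = (USL − μ̂) / (3σ̂) = (27.905 − 27.298) / (3 × 0.259) = 0.7812; Cpl = (μ̂ − LSL) / (3σ̂) = (27.298 − 26.470) / (3 × 0.259) = 1.0656; Cpk = min(Cpu, Cpl) = 0.7812

0.78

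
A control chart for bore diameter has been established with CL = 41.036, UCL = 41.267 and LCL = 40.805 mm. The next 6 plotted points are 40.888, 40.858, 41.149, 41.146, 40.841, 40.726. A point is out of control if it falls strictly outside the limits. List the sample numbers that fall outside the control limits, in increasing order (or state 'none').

6

Compare each point to [40.805, 41.267]: sample 6 = 40.726 < LCL.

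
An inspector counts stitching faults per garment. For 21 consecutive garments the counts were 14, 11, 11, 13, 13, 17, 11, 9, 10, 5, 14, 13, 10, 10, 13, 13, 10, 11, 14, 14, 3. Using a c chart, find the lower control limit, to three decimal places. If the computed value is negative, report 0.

c̄ = (14 + 11 + 11 + 13 + 13 + 17 + 11 + 9 + 10 + 5 + 14 + 13 + 10 + 10 + 13 + 13 + 10 + 11 + 14 + 14 + 3) / 21 = 239 / 21 = 11.3810
LCL = c̄ − 3√c̄ = 11.3810 − 3 × 3.3736 = 1.2603

1.260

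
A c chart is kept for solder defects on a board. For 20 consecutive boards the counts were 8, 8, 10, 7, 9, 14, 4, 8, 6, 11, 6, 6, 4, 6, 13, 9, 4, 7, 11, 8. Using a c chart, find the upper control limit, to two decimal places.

c̄ = (8 + 8 + 10 + 7 + 9 + 14 + 4 + 8 + 6 + 11 + 6 + 6 + 4 + 6 + 13 + 9 + 4 + 7 + 11 + 8) / 20 = 159 / 20 = 7.9500
UCL = c̄ + 3√c̄ = 7.9500 + 3 × √7.9500 = 7.9500 + 3 × 2.8196 = 16.4087

16.41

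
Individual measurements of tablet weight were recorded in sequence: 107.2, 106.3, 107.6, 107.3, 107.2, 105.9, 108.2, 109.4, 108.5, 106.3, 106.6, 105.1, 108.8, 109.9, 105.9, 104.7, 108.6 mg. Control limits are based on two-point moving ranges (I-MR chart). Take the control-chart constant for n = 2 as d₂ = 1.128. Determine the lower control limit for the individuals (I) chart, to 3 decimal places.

X̄ = (107.2 + 106.3 + 107.6 + 107.3 + 107.2 + 105.9 + 108.2 + 109.4 + 108.5 + 106.3 + 106.6 + 105.1 + 108.8 + 109.9 + 105.9 + 104.7 + 108.6) / 17 = 107.2647
Moving ranges: 0.9, 1.3, 0.3, 0.1, 1.3, 2.3, 1.2, 0.9, 2.2, 0.3, 1.5, 3.7, 1.1, 4.0, 1.2, 3.9; M̄R̄ = 26.2000 / 16 = 1.6375
LCL = X̄ − 3·M̄R̄/d₂ = 107.2647 − 3 × 1.6375 / 1.128 = 102.9097

102.910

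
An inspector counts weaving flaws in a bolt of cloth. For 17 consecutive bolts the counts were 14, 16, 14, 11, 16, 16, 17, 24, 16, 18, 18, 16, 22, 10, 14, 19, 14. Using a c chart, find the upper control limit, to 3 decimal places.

28.242

c̄ = (14 + 16 + 14 + 11 + 16 + 16 + 17 + 24 + 16 + 18 + 18 + 16 + 22 + 10 + 14 + 19 + 14) / 17 = 275 / 17 = 16.1765
UCL = c̄ + 3√c̄ = 16.1765 + 3 × √16.1765 = 16.1765 + 3 × 4.0220 = 28.2425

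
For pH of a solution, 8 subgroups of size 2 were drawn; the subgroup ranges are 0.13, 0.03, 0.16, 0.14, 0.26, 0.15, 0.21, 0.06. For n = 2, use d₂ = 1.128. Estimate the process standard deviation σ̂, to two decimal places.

R̄ = (0.13 + 0.03 + 0.16 + 0.14 + 0.26 + 0.15 + 0.21 + 0.06) / 8 = 0.1425
σ̂ = R̄ / d₂ = 0.1425 / 1.128 = 0.1263

0.13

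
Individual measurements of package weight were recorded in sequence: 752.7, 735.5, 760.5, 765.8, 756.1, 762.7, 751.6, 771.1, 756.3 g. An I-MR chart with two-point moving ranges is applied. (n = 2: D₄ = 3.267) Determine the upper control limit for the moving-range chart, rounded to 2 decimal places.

44.59

Moving ranges: 17.2, 25.0, 5.3, 9.7, 6.6, 11.1, 19.5, 14.8; M̄R̄ = 109.2000 / 8 = 13.6500
UCL_MR = D₄·M̄R̄ = 3.267 × 13.6500 = 44.5945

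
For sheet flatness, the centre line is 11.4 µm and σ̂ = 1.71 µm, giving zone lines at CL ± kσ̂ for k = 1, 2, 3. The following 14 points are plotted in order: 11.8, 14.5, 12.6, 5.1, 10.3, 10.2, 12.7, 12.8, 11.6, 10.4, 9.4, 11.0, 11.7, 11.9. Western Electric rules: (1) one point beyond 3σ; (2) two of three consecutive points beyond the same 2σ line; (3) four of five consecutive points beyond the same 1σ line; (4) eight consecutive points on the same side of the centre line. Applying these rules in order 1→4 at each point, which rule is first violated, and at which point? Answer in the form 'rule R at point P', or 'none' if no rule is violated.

rule 1 at point 4

Zone of each point (C = within 1σ̂, B = 1σ̂–2σ̂, A = 2σ̂–3σ̂, * = beyond 3σ̂; sign = side of CL): 1:+C, 2:+B, 3:+C, 4:-*, 5:-C, 6:-C, 7:+C, 8:+C, 9:+C, 10:-C, 11:-B, 12:-C, 13:+C, 14:+C
Rule 1 (one point beyond the 3σ limits) is satisfied at point 4.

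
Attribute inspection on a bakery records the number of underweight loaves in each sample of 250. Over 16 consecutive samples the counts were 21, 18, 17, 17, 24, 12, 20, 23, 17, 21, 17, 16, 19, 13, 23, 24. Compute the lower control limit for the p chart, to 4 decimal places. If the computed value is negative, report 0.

0.0254

p̄ = Σdᵢ / (k·n) = 302 / (16 × 250) = 0.07550
LCL = p̄ − 3·√(p̄(1−p̄)/n) = 0.07550 − 3 × 0.01671 = 0.02537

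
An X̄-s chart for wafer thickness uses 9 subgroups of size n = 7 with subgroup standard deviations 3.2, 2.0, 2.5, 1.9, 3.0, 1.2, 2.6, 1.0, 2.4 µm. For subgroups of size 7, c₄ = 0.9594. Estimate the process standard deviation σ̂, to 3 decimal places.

s̄ = (3.2 + 2.0 + 2.5 + 1.9 + 3.0 + 1.2 + 2.6 + 1.0 + 2.4) / 9 = 2.2000
σ̂ = s̄ / c₄ = 2.2000 / 0.9594 = 2.2931

2.293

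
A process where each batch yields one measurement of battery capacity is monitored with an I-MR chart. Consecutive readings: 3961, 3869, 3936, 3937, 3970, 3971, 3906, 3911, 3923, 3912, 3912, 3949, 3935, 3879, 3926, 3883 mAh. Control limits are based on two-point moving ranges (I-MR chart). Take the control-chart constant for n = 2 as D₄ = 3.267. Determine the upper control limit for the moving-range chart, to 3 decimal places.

Moving ranges: 92, 67, 1, 33, 1, 65, 5, 12, 11, 0, 37, 14, 56, 47, 43; M̄R̄ = 484.0000 / 15 = 32.2667
UCL_MR = D₄·M̄R̄ = 3.267 × 32.2667 = 105.4152

105.415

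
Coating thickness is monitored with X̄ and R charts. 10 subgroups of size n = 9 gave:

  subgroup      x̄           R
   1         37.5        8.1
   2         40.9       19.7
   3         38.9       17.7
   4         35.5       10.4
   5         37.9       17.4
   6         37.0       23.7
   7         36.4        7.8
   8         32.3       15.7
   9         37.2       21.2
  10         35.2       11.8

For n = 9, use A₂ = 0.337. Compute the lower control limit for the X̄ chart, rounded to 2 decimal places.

31.71

X̄̄ = (37.5 + 40.9 + 38.9 + 35.5 + 37.9 + 37.0 + 36.4 + 32.3 + 37.2 + 35.2) / 10 = 368.8000 / 10 = 36.8800
R̄ = (8.1 + 19.7 + 17.7 + 10.4 + 17.4 + 23.7 + 7.8 + 15.7 + 21.2 + 11.8) / 10 = 153.5000 / 10 = 15.3500
LCL = X̄̄ − A₂·R̄ = 36.8800 − 0.337 × 15.3500 = 31.7071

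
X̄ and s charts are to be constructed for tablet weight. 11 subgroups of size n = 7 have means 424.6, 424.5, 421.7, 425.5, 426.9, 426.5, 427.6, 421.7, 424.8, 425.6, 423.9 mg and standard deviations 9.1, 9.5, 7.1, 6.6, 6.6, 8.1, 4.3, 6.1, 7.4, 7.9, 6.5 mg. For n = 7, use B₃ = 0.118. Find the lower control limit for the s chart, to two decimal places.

0.85

s̄ = (9.1 + 9.5 + 7.1 + 6.6 + 6.6 + 8.1 + 4.3 + 6.1 + 7.4 + 7.9 + 6.5) / 11 = 7.2000
LCL_s = B₃·s̄ = 0.118 × 7.2000 = 0.8496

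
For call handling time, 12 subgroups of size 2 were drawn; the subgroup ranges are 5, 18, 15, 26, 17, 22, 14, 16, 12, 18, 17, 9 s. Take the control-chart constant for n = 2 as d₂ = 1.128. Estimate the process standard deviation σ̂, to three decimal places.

R̄ = (5 + 18 + 15 + 26 + 17 + 22 + 14 + 16 + 12 + 18 + 17 + 9) / 12 = 15.7500
σ̂ = R̄ / d₂ = 15.7500 / 1.128 = 13.9628

13.963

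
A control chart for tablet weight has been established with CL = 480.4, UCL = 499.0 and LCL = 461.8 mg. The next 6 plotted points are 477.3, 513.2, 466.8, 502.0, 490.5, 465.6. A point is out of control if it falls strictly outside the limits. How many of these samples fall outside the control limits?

2

Compare each point to [461.8, 499.0]: sample 2 = 513.2 > UCL; sample 4 = 502.0 > UCL.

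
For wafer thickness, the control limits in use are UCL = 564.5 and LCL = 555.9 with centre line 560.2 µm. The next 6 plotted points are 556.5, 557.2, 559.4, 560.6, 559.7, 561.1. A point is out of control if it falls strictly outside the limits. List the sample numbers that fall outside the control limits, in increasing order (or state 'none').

none

All 6 points lie within [555.9, 564.5].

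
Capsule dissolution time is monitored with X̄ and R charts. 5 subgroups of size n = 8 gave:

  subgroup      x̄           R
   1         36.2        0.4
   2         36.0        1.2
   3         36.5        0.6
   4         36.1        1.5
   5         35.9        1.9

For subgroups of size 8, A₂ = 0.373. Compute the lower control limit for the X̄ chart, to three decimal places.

35.722

X̄̄ = (36.2 + 36.0 + 36.5 + 36.1 + 35.9) / 5 = 180.7000 / 5 = 36.1400
R̄ = (0.4 + 1.2 + 0.6 + 1.5 + 1.9) / 5 = 5.6000 / 5 = 1.1200
LCL = X̄̄ − A₂·R̄ = 36.1400 − 0.373 × 1.1200 = 35.7222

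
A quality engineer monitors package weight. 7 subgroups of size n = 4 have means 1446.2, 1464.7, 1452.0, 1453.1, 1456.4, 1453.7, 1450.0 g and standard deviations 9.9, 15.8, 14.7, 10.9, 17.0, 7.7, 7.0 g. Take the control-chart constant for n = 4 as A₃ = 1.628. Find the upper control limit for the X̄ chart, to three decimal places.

X̄̄ = (1446.2 + 1464.7 + 1452.0 + 1453.1 + 1456.4 + 1453.7 + 1450.0) / 7 = 1453.7286
s̄ = (9.9 + 15.8 + 14.7 + 10.9 + 17.0 + 7.7 + 7.0) / 7 = 11.8571
UCL = X̄̄ + A₃·s̄ = 1453.7286 + 1.628 × 11.8571 = 1473.0320

1473.032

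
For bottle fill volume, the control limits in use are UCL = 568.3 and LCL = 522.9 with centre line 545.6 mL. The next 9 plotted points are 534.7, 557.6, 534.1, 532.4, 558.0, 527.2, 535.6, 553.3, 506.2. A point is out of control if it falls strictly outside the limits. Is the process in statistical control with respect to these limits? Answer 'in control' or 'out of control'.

Compare each point to [522.9, 568.3]: sample 9 = 506.2 < LCL.

out of control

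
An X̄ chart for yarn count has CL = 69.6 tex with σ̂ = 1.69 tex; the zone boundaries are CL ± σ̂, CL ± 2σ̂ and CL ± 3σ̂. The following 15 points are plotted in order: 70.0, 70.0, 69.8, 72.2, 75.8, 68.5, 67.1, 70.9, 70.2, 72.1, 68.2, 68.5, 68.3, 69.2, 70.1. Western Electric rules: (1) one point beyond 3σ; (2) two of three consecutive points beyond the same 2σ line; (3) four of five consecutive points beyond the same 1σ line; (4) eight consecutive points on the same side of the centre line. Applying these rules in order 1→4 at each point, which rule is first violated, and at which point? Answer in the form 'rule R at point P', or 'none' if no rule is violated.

rule 1 at point 5

Zone of each point (C = within 1σ̂, B = 1σ̂–2σ̂, A = 2σ̂–3σ̂, * = beyond 3σ̂; sign = side of CL): 1:+C, 2:+C, 3:+C, 4:+B, 5:+*, 6:-C, 7:-B, 8:+C, 9:+C, 10:+B, 11:-C, 12:-C, 13:-C, 14:-C, 15:+C
Rule 1 (one point beyond the 3σ limits) is satisfied at point 5.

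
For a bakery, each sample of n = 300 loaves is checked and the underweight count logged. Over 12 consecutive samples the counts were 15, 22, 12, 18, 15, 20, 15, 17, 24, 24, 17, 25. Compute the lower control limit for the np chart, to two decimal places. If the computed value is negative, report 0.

6.11

p̄ = Σdᵢ / (k·n) = 224 / (12 × 300) = 0.06222
LCL = np̄ − 3·√(np̄(1−p̄)) = 18.6667 − 3 × 4.1839 = 6.1149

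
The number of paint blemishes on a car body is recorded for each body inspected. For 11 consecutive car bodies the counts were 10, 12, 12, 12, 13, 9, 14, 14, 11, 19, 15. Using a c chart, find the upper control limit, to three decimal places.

c̄ = (10 + 12 + 12 + 12 + 13 + 9 + 14 + 14 + 11 + 19 + 15) / 11 = 141 / 11 = 12.8182
UCL = c̄ + 3√c̄ = 12.8182 + 3 × √12.8182 = 12.8182 + 3 × 3.5802 = 23.5589

23.559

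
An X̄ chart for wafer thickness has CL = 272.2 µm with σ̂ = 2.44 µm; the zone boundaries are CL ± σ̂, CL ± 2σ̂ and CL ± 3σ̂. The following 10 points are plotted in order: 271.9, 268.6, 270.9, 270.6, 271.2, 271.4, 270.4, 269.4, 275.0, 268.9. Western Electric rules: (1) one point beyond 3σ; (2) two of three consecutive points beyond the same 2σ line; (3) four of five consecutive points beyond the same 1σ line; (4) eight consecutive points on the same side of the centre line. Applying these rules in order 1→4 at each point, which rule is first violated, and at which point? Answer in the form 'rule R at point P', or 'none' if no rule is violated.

rule 4 at point 8

Zone of each point (C = within 1σ̂, B = 1σ̂–2σ̂, A = 2σ̂–3σ̂, * = beyond 3σ̂; sign = side of CL): 1:-C, 2:-B, 3:-C, 4:-C, 5:-C, 6:-C, 7:-C, 8:-B, 9:+B, 10:-B
Rule 4 (eight consecutive points on the same side of the centre line) is satisfied at point 8.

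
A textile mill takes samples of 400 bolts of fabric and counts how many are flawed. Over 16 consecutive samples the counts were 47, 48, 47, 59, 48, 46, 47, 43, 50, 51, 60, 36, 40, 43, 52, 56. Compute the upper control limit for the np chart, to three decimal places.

67.865

p̄ = Σdᵢ / (k·n) = 773 / (16 × 400) = 0.12078
UCL = np̄ + 3·√(np̄(1−p̄)) = 48.3125 + 3 × √(48.3125×0.87922) = 48.3125 + 3 × 6.5175 = 67.8649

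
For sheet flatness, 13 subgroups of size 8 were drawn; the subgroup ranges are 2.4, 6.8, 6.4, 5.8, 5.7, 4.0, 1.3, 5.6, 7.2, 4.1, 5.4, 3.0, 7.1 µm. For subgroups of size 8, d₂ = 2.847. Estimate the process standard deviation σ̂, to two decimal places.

1.75

R̄ = (2.4 + 6.8 + 6.4 + 5.8 + 5.7 + 4.0 + 1.3 + 5.6 + 7.2 + 4.1 + 5.4 + 3.0 + 7.1) / 13 = 4.9846
σ̂ = R̄ / d₂ = 4.9846 / 2.847 = 1.7508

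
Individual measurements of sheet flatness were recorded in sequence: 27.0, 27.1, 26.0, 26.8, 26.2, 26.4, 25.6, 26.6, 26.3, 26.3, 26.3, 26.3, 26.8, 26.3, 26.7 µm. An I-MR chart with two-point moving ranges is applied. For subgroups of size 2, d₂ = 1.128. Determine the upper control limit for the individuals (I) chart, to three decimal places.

X̄ = (27.0 + 27.1 + 26.0 + 26.8 + 26.2 + 26.4 + 25.6 + 26.6 + 26.3 + 26.3 + 26.3 + 26.3 + 26.8 + 26.3 + 26.7) / 15 = 26.4467
Moving ranges: 0.1, 1.1, 0.8, 0.6, 0.2, 0.8, 1.0, 0.3, 0.0, 0.0, 0.0, 0.5, 0.5, 0.4; M̄R̄ = 6.3000 / 14 = 0.4500
UCL = X̄ + 3·M̄R̄/d₂ = 26.4467 + 3 × 0.4500 / 1.128 = 27.6435

27.643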